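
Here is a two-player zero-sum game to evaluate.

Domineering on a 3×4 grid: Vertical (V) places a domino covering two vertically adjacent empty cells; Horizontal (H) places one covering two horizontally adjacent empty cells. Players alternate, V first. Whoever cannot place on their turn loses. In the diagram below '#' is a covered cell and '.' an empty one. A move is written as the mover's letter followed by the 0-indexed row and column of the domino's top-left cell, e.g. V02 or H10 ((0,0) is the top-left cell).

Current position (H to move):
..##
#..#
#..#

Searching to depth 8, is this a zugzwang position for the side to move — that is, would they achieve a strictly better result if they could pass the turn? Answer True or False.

zugzwang(..##/#..#/#..#, H) = False

[..##/#..#/#..#] H move#1: H00:-1/####/#..#/#..#, H11:+1/..##/####/#..#*, H21:-1/..##/#..#/####
[..##/####/#..#] end (terminal -1, V#2); searched ..##/#..#/#..# to 8
if H skipped the turn, V would face:
~ [..##/#..#/#..#] V move#1: V01:-1/.###/##.#/#..#, V11:+1/..##/##.#/##.#*, V12:+1/..##/#.##/#.##
~ [..##/##.#/##.#] H move#2: H00:-1/####/##.#/##.#*
~ [####/##.#/##.#] V move#3: V12:+1/####/####/####*
~ [####/####/####] end (terminal -1, H#4); searched ..##/#..#/#..# to 8
compare (H): move=+1 vs pass=-1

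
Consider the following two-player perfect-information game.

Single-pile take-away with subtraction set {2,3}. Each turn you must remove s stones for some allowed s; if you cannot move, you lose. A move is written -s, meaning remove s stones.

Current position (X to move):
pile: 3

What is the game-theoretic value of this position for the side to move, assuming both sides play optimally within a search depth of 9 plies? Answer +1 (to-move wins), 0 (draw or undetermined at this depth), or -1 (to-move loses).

ply 1, X at 3 | -2=+1→1*; -3=+1→0
ply 2: 1 is terminal -1 (O); from 3 depth 9

value(3, X) = +1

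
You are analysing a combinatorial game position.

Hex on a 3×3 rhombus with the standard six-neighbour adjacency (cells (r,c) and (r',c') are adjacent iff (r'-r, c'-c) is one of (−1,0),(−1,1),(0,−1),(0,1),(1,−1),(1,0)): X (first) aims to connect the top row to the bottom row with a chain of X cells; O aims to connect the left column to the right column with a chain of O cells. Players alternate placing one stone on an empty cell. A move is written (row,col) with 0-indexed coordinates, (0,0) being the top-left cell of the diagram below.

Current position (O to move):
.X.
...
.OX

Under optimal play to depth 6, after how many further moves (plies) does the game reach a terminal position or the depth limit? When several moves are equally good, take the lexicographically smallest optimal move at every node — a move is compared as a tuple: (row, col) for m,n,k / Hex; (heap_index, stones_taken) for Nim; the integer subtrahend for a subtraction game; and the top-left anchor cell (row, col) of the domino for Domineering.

[.X./.../.OX] O move#1: (0,0):-1/OX./.../.OX, (0,2):-1/.XO/.../.OX, (1,0):-1/.X./O../.OX, (1,1):+1/.X./.O./.OX*, (1,2):-1/.X./..O/.OX, (2,0):-1/.X./.../OOX
[.X./.O./.OX] X move#2: (0,0):-1/XX./.O./.OX*, (0,2):-1/.XX/.O./.OX, (1,0):-1/.X./XO./.OX, (1,2):-1/.X./.OX/.OX, (2,0):-1/.X./.O./XOX
[XX./.O./.OX] O move#3: (0,2):+1/XXO/.O./.OX*, (1,0):+1/XX./OO./.OX, (1,2):+1/XX./.OO/.OX, (2,0):+1/XX./.O./OOX
[XXO/.O./.OX] X move#4: (1,0):-1/XXO/XO./.OX*, (1,2):-1/XXO/.OX/.OX, (2,0):-1/XXO/.O./XOX
[XXO/XO./.OX] O move#5: (1,2):-1/XXO/XOO/.OX, (2,0):+1/XXO/XO./OOX*
[XXO/XO./OOX] end (terminal -1, X#6); searched .X./.../.OX to 6

PV length from [.X./.../.OX]: 5 plies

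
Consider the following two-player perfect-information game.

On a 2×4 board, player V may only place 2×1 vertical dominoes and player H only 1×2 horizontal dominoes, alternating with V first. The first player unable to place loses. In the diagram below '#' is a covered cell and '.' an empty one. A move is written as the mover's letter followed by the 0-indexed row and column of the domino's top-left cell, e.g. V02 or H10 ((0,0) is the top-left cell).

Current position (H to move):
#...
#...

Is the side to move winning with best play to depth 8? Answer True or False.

H winning at [#.../#...]: True

[#.../#...] H move#1: H01:+1/###./#...*, H02:+1/#.##/#..., H11:+1/#.../###., H12:+1/#.../#.##
[###./#...] V move#2: V03:-1/####/#..#*
[####/#..#] H move#3: H11:+1/####/####*
[####/####] end (terminal -1, V#4); searched #.../#... to 8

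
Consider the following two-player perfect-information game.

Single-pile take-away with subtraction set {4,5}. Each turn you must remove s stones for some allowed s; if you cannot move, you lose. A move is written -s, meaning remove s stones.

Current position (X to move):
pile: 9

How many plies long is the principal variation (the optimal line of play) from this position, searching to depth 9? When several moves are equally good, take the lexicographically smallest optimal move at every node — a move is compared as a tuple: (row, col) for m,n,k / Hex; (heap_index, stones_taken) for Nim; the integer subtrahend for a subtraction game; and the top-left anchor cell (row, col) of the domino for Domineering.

PV length from [9]: 2 plies

p1 X@[9]: -4[5]-1* -5[4]-1
p2 O@[5]: -4[1]+1* -5[0]+1
p3 X@[1] terminal -1; root [9] d9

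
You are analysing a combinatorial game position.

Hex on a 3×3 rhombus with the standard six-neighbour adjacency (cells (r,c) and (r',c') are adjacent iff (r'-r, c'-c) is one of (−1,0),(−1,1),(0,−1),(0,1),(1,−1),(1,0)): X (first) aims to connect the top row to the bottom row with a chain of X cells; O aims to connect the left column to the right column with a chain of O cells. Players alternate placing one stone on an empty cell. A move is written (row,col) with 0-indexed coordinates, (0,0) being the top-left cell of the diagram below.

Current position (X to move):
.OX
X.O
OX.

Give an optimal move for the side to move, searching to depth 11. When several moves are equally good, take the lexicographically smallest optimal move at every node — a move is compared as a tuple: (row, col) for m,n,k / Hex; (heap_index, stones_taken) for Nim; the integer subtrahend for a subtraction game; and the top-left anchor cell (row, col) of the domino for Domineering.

X's best at [.OX/X.O/OX.]: (1,1)

ply 1, X at .OX/X.O/OX. | (0,0)=-1→XOX/X.O/OX.; (1,1)=+1→.OX/XXO/OX.*; (2,2)=-1→.OX/X.O/OXX
ply 2: .OX/XXO/OX. is terminal -1 (O); from .OX/X.O/OX. depth 11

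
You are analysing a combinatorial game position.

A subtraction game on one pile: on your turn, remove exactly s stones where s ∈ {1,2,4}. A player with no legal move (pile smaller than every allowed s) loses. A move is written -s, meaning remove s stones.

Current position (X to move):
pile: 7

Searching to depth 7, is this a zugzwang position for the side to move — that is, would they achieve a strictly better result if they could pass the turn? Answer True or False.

zugzwang(7, X) = False

[7] X move#1: -1:+1/6*, -2:-1/5, -4:+1/3
[6] O move#2: -1:-1/5*, -2:-1/4, -4:-1/2
[5] X move#3: -1:-1/4, -2:+1/3*, -4:-1/1
[3] O move#4: -1:-1/2*, -2:-1/1
[2] X move#5: -1:-1/1, -2:+1/0*
[0] end (terminal -1, O#6); searched 7 to 7
suppose X passes — search the same position with O to move:
pass> [7] O move#1: -1:+1/6*, -2:-1/5, -4:+1/3
pass> [6] X move#2: -1:-1/5*, -2:-1/4, -4:-1/2
pass> [5] O move#3: -1:-1/4, -2:+1/3*, -4:-1/1
pass> [3] X move#4: -1:-1/2*, -2:-1/1
pass> [2] O move#5: -1:-1/1, -2:+1/0*
pass> [0] end (terminal -1, X#6); searched 7 to 7
for X: play +1, pass -1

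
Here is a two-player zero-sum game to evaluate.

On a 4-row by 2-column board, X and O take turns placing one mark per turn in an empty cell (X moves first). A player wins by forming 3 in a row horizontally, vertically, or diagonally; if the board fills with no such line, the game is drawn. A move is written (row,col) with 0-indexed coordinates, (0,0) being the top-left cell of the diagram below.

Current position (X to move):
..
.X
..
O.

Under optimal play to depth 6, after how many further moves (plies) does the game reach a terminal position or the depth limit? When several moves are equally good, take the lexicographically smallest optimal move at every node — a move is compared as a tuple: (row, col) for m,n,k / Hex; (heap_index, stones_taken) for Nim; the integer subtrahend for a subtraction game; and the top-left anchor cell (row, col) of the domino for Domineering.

[../.X/../O.] X move#1: (0,0):+0/X./.X/../O., (0,1):+0/.X/.X/../O., (1,0):+0/../XX/../O., (2,0):+0/../.X/X./O., (2,1):+1/../.X/.X/O.*, (3,1):+0/../.X/../OX
[../.X/.X/O.] O move#2: (0,0):-1/O./.X/.X/O.*, (0,1):-1/.O/.X/.X/O., (1,0):-1/../OX/.X/O., (2,0):-1/../.X/OX/O., (3,1):-1/../.X/.X/OO
[O./.X/.X/O.] X move#3: (0,1):+1/OX/.X/.X/O.*, (1,0):+1/O./XX/.X/O., (2,0):+1/O./.X/XX/O., (3,1):+1/O./.X/.X/OX
[OX/.X/.X/O.] end (terminal -1, O#4); searched ../.X/../O. to 6

PV length from [../.X/../O.]: 3 plies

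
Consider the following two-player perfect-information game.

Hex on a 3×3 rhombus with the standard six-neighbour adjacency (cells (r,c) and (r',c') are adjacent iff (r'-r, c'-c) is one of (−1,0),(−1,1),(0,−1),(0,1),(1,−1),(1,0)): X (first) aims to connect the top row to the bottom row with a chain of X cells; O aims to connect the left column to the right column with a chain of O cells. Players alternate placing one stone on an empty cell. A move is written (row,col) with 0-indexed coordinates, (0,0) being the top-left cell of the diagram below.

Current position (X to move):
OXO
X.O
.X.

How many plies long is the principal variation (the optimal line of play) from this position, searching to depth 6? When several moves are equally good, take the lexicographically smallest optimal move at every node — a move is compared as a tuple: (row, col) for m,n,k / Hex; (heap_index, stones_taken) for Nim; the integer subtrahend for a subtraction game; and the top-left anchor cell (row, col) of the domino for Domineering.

ply 1, X at OXO/X.O/.X. | (1,1)=+1→OXO/XXO/.X.*; (2,0)=+1→OXO/X.O/XX.; (2,2)=+1→OXO/X.O/.XX
ply 2: OXO/XXO/.X. is terminal -1 (O); from OXO/X.O/.X. depth 6

PV length from [OXO/X.O/.X.]: 1 ply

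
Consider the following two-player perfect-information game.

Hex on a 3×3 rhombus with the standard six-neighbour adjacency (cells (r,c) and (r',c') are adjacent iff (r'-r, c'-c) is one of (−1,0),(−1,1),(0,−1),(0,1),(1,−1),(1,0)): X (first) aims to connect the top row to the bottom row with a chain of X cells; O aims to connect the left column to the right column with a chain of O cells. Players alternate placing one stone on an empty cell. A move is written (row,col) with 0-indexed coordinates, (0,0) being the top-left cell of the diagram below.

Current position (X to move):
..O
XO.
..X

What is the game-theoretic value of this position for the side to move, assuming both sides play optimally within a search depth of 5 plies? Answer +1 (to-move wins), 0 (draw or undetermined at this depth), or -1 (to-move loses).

[..O/XO./..X] X move#1: (0,0):-1/X.O/XO./..X, (0,1):-1/.XO/XO./..X, (1,2):-1/..O/XOX/..X, (2,0):+1/..O/XO./X.X*, (2,1):-1/..O/XO./.XX
[..O/XO./X.X] O move#2: (0,0):-1/O.O/XO./X.X*, (0,1):-1/.OO/XO./X.X, (1,2):-1/..O/XOO/X.X, (2,1):-1/..O/XO./XOX
[O.O/XO./X.X] X move#3: (0,1):+1/OXO/XO./X.X*, (1,2):-1/O.O/XOX/X.X, (2,1):-1/O.O/XO./XXX
[OXO/XO./X.X] end (terminal -1, O#4); searched ..O/XO./..X to 5

value(..O/XO./..X, X) = +1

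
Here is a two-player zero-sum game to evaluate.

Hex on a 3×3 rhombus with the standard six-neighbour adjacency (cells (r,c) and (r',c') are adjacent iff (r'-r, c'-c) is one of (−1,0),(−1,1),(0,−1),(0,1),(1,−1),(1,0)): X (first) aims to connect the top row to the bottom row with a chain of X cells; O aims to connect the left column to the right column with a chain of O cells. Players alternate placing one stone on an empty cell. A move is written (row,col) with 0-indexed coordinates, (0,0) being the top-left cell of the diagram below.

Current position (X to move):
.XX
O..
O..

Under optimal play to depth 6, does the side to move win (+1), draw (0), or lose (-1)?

ply 1, X at .XX/O../O.. | (0,0)=-1→XXX/O../O..; (1,1)=-1→.XX/OX./O..; (1,2)=+1→.XX/O.X/O..*; (2,1)=+1→.XX/O../OX.; (2,2)=-1→.XX/O../O.X
ply 2, O at .XX/O.X/O.. | (0,0)=-1→OXX/O.X/O..*; (1,1)=-1→.XX/OOX/O..; (2,1)=-1→.XX/O.X/OO.; (2,2)=-1→.XX/O.X/O.O
ply 3, X at OXX/O.X/O.. | (1,1)=+1→OXX/OXX/O..*; (2,1)=+1→OXX/O.X/OX.; (2,2)=+1→OXX/O.X/O.X
ply 4, O at OXX/OXX/O.. | (2,1)=-1→OXX/OXX/OO.*; (2,2)=-1→OXX/OXX/O.O
ply 5, X at OXX/OXX/OO. | (2,2)=+1→OXX/OXX/OOX*
ply 6: OXX/OXX/OOX is terminal -1 (O); from .XX/O../O.. depth 6

value(.XX/O../O.., X) = +1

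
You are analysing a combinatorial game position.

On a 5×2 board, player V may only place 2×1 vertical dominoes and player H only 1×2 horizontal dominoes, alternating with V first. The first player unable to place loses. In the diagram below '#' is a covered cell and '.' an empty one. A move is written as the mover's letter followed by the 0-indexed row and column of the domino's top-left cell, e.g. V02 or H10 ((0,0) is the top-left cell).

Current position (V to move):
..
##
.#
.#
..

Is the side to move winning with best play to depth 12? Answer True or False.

p1 V@[../##/.#/.#/..]: V20[../##/##/##/..]-1* V30[../##/.#/##/#.]-1
p2 H@[../##/##/##/..]: H00[##/##/##/##/..]+1* H40[../##/##/##/##]+1
p3 V@[##/##/##/##/..] terminal -1; root [../##/.#/.#/..] d12

V winning at [../##/.#/.#/..]: False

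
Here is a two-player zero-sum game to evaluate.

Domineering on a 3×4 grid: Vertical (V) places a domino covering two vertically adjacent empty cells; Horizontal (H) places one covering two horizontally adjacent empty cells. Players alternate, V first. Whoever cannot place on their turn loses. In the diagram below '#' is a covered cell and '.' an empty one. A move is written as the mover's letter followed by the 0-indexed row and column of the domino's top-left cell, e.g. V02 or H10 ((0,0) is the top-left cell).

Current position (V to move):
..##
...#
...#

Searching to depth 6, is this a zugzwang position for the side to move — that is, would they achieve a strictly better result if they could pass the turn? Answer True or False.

[..##/...#/...#] V move#1: V00:-1/#.##/#..#/...#, V01:+1/.###/.#.#/...#*, V10:-1/..##/#..#/#..#, V11:+1/..##/.#.#/.#.#, V12:-1/..##/..##/..##
[.###/.#.#/...#] H move#2: H20:-1/.###/.#.#/##.#*, H21:-1/.###/.#.#/.###
[.###/.#.#/##.#] V move#3: V00:+1/####/##.#/##.#*, V12:+1/.###/.###/####
[####/##.#/##.#] end (terminal -1, H#4); searched ..##/...#/...# to 6
suppose V passes — search the same position with H to move:
pass> [..##/...#/...#] H move#1: H00:-1/####/...#/...#, H10:+1/..##/##.#/...#*, H11:+1/..##/.###/...#, H20:-1/..##/...#/##.#, H21:-1/..##/...#/.###
pass> [..##/##.#/...#] V move#2: V12:-1/..##/####/..##*
pass> [..##/####/..##] H move#3: H00:+1/####/####/..##*, H20:+1/..##/####/####
pass> [####/####/..##] end (terminal -1, V#4); searched ..##/...#/...# to 6
for V: play +1, pass -1

zugzwang(..##/...#/...#, V) = False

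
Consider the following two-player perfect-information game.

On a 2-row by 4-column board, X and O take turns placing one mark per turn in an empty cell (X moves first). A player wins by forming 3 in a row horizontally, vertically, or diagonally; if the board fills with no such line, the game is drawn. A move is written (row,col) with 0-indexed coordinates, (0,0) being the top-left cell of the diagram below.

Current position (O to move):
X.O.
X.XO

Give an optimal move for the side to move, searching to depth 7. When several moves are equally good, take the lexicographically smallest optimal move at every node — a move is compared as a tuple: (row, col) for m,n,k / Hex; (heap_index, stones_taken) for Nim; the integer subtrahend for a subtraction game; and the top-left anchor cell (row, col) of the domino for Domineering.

O's best at [X.O./X.XO]: (1,1)

ply 1, O at X.O./X.XO | (0,1)=-1→XOO./X.XO; (0,3)=-1→X.OO/X.XO; (1,1)=+0→X.O./XOXO*
ply 2, X at X.O./XOXO | (0,1)=+0→XXO./XOXO*; (0,3)=+0→X.OX/XOXO
ply 3, O at XXO./XOXO | (0,3)=+0→XXOO/XOXO*
ply 4: XXOO/XOXO is terminal +0 (X); from X.O./X.XO depth 7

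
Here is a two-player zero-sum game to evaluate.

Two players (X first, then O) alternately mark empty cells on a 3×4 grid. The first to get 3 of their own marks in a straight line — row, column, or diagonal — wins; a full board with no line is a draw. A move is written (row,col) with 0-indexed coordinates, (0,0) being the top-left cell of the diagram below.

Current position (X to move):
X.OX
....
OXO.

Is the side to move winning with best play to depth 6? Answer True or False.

X winning at [X.OX/..../OXO.]: True

ply 1, X at X.OX/..../OXO. | (0,1)=-1→XXOX/..../OXO.; (1,0)=-1→X.OX/X.../OXO.; (1,1)=-1→X.OX/.X../OXO.; (1,2)=+1→X.OX/..X./OXO.*; (1,3)=-1→X.OX/...X/OXO.; (2,3)=-1→X.OX/..../OXOX
ply 2: X.OX/..X./OXO. is terminal -1 (O); from X.OX/..../OXO. depth 6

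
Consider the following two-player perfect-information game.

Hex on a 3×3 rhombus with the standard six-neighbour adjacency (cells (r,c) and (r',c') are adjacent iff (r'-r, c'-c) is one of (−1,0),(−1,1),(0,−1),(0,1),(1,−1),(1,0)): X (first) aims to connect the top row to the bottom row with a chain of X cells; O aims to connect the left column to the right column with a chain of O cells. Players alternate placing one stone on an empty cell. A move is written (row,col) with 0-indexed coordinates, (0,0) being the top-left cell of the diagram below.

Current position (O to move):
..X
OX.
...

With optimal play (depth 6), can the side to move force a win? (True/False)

ply 1, O at ..X/OX./... | (0,0)=-1→O.X/OX./...*; (0,1)=-1→.OX/OX./...; (1,2)=-1→..X/OXO/...; (2,0)=-1→..X/OX./O..; (2,1)=-1→..X/OX./.O.; (2,2)=-1→..X/OX./..O
ply 2, X at O.X/OX./... | (0,1)=+1→OXX/OX./...*; (1,2)=+1→O.X/OXX/...; (2,0)=+1→O.X/OX./X..; (2,1)=+1→O.X/OX./.X.; (2,2)=+1→O.X/OX./..X
ply 3, O at OXX/OX./... | (1,2)=-1→OXX/OXO/...*; (2,0)=-1→OXX/OX./O..; (2,1)=-1→OXX/OX./.O.; (2,2)=-1→OXX/OX./..O
ply 4, X at OXX/OXO/... | (2,0)=+1→OXX/OXO/X..*; (2,1)=+1→OXX/OXO/.X.; (2,2)=+1→OXX/OXO/..X
ply 5: OXX/OXO/X.. is terminal -1 (O); from ..X/OX./... depth 6

O winning at [..X/OX./...]: False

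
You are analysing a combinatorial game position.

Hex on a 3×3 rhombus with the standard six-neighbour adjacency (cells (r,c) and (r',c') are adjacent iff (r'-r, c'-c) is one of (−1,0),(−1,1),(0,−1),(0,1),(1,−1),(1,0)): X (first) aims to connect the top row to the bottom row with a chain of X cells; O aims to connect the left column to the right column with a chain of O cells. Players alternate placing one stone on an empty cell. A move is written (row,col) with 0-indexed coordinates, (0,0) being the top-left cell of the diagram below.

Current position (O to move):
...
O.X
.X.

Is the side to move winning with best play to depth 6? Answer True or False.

O winning at [.../O.X/.X.]: True

ply 1, O at .../O.X/.X. | (0,0)=-1→O../O.X/.X.; (0,1)=-1→.O./O.X/.X.; (0,2)=+1→..O/O.X/.X.*; (1,1)=-1→.../OOX/.X.; (2,0)=-1→.../O.X/OX.; (2,2)=-1→.../O.X/.XO
ply 2, X at ..O/O.X/.X. | (0,0)=-1→X.O/O.X/.X.*; (0,1)=-1→.XO/O.X/.X.; (1,1)=-1→..O/OXX/.X.; (2,0)=-1→..O/O.X/XX.; (2,2)=-1→..O/O.X/.XX
ply 3, O at X.O/O.X/.X. | (0,1)=+1→XOO/O.X/.X.*; (1,1)=+1→X.O/OOX/.X.; (2,0)=+1→X.O/O.X/OX.; (2,2)=+1→X.O/O.X/.XO
ply 4: XOO/O.X/.X. is terminal -1 (X); from .../O.X/.X. depth 6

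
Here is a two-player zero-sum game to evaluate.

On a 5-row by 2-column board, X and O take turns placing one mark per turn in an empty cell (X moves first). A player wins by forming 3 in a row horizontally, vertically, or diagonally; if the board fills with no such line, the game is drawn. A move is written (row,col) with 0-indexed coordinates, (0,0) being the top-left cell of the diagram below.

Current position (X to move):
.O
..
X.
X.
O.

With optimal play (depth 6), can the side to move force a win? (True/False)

ply 1, X at .O/../X./X./O. | (0,0)=+0→XO/../X./X./O.; (1,0)=+1→.O/X./X./X./O.*; (1,1)=+0→.O/.X/X./X./O.; (2,1)=+1→.O/../XX/X./O.; (3,1)=+1→.O/../X./XX/O.; (4,1)=+0→.O/../X./X./OX
ply 2: .O/X./X./X./O. is terminal -1 (O); from .O/../X./X./O. depth 6

X winning at [.O/../X./X./O.]: True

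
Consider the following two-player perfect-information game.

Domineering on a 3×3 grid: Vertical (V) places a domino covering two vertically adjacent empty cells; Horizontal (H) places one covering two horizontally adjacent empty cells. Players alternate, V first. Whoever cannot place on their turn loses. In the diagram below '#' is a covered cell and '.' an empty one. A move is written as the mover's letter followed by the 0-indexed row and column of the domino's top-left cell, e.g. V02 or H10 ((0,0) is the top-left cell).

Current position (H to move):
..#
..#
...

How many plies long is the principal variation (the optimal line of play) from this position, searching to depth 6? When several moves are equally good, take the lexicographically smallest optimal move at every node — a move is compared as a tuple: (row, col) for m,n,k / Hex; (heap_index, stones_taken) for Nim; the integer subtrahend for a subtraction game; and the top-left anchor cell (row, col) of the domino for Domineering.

PV length from [..#/..#/...]: 1 ply

p1 H@[..#/..#/...]: H00[###/..#/...]-1 H10[..#/###/...]+1* H20[..#/..#/##.]-1 H21[..#/..#/.##]-1
p2 V@[..#/###/...] terminal -1; root [..#/..#/...] d6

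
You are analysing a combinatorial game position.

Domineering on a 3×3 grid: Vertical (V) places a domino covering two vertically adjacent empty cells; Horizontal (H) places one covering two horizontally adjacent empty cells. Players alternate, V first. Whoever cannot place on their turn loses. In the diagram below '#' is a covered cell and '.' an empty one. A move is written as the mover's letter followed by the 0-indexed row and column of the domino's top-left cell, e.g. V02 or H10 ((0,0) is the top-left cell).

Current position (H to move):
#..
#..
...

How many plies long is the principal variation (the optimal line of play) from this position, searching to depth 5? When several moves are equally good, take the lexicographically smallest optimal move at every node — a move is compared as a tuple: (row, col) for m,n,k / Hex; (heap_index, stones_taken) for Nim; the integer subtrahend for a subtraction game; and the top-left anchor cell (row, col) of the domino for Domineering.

[#../#../...] H move#1: H01:-1/###/#../..., H11:+1/#../###/...*, H20:-1/#../#../##., H21:-1/#../#../.##
[#../###/...] end (terminal -1, V#2); searched #../#../... to 5

PV length from [#../#../...]: 1 ply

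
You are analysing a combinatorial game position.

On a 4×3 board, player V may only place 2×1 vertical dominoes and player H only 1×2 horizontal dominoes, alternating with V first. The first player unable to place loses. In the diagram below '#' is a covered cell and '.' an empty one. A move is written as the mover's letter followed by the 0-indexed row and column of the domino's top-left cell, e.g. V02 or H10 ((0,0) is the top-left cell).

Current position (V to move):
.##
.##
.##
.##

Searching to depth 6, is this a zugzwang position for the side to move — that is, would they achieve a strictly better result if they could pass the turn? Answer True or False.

[.##/.##/.##/.##] V move#1: V00:+1/###/###/.##/.##*, V10:+1/.##/###/###/.##, V20:+1/.##/.##/###/###
[###/###/.##/.##] end (terminal -1, H#2); searched .##/.##/.##/.## to 6
suppose V passes — search the same position with H to move:
pass> [.##/.##/.##/.##] end (terminal -1, H#1); searched .##/.##/.##/.## to 6
for V: play +1, pass +1

zugzwang(.##/.##/.##/.##, V) = False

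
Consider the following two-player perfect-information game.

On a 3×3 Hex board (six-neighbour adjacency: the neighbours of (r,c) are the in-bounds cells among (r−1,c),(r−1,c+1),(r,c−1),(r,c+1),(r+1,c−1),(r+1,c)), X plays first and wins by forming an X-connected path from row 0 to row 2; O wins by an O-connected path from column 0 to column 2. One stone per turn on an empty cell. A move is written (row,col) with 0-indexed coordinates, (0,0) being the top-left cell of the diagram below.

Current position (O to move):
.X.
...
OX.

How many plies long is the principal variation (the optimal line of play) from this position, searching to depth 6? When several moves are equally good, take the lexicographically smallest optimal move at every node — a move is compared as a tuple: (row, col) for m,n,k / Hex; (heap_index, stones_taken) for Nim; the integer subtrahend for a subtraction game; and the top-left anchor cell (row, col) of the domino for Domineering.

ply 1, O at .X./.../OX. | (0,0)=-1→OX./.../OX.; (0,2)=-1→.XO/.../OX.; (1,0)=-1→.X./O../OX.; (1,1)=+1→.X./.O./OX.*; (1,2)=-1→.X./..O/OX.; (2,2)=-1→.X./.../OXO
ply 2, X at .X./.O./OX. | (0,0)=-1→XX./.O./OX.*; (0,2)=-1→.XX/.O./OX.; (1,0)=-1→.X./XO./OX.; (1,2)=-1→.X./.OX/OX.; (2,2)=-1→.X./.O./OXX
ply 3, O at XX./.O./OX. | (0,2)=+1→XXO/.O./OX.*; (1,0)=+1→XX./OO./OX.; (1,2)=+1→XX./.OO/OX.; (2,2)=+1→XX./.O./OXO
ply 4: XXO/.O./OX. is terminal -1 (X); from .X./.../OX. depth 6

PV length from [.X./.../OX.]: 3 plies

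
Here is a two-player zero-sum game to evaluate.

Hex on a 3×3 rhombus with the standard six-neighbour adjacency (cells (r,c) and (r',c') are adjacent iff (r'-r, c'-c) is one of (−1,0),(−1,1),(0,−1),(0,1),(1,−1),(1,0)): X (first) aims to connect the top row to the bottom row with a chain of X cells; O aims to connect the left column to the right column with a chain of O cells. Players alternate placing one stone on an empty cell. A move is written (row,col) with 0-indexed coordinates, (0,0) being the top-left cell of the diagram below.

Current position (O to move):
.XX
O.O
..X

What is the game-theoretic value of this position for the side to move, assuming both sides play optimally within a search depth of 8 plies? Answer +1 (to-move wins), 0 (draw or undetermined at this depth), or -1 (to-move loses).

value(.XX/O.O/..X, O) = +1

[.XX/O.O/..X] O move#1: (0,0):-1/OXX/O.O/..X, (1,1):+1/.XX/OOO/..X*, (2,0):+1/.XX/O.O/O.X, (2,1):+1/.XX/O.O/.OX
[.XX/OOO/..X] end (terminal -1, X#2); searched .XX/O.O/..X to 8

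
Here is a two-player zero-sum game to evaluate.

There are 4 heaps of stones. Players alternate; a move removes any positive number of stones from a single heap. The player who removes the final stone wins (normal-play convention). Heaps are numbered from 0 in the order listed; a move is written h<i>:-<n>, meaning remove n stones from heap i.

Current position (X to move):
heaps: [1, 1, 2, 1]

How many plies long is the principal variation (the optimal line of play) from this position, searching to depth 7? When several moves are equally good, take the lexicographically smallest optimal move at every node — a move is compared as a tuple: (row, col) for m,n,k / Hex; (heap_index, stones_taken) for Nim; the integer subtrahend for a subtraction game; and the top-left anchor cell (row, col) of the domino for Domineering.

ply 1, X at (1,1,2,1) | h0:-1=-1→(0,1,2,1); h1:-1=-1→(1,0,2,1); h2:-1=+1→(1,1,1,1)*; h2:-2=-1→(1,1,0,1); h3:-1=-1→(1,1,2,0)
ply 2, O at (1,1,1,1) | h0:-1=-1→(0,1,1,1)*; h1:-1=-1→(1,0,1,1); h2:-1=-1→(1,1,0,1); h3:-1=-1→(1,1,1,0)
ply 3, X at (0,1,1,1) | h1:-1=+1→(0,0,1,1)*; h2:-1=+1→(0,1,0,1); h3:-1=+1→(0,1,1,0)
ply 4, O at (0,0,1,1) | h2:-1=-1→(0,0,0,1)*; h3:-1=-1→(0,0,1,0)
ply 5, X at (0,0,0,1) | h3:-1=+1→(0,0,0,0)*
ply 6: (0,0,0,0) is terminal -1 (O); from (1,1,2,1) depth 7

PV length from [(1,1,2,1)]: 5 plies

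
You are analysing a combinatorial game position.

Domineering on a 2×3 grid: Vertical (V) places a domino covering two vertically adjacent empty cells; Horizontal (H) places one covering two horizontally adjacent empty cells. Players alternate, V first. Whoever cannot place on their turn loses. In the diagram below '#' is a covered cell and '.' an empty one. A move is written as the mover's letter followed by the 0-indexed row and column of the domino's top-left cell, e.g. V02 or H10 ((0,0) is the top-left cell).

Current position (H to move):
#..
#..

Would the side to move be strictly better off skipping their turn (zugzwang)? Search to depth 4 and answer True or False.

zugzwang(#../#.., H) = False

ply 1, H at #../#.. | H01=+1→###/#..*; H11=+1→#../###
ply 2: ###/#.. is terminal -1 (V); from #../#.. depth 4
pass branch (V moves first from the same position):
  | ply 1, V at #../#.. | V01=+1→##./##.*; V02=+1→#.#/#.#
  | ply 2: ##./##. is terminal -1 (H); from #../#.. depth 4
H moving scores +1; H passing scores -1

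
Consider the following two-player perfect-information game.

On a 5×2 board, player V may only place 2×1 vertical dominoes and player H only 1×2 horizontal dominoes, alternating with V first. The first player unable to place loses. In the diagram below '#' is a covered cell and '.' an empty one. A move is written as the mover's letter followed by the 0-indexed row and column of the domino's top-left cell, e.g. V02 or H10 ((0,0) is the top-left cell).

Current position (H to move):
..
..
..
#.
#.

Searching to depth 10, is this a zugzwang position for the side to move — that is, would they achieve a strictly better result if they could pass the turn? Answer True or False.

p1 H@[../../../#./#.]: H00[##/../../#./#.]-1 H10[../##/../#./#.]+1* H20[../../##/#./#.]-1
p2 V@[../##/../#./#.]: V21[../##/.#/##/#.]-1* V31[../##/../##/##]-1
p3 H@[../##/.#/##/#.]: H00[##/##/.#/##/#.]+1*
p4 V@[##/##/.#/##/#.] terminal -1; root [../../../#./#.] d10
pass branch (V moves first from the same position):
  | p1 V@[../../../#./#.]: V00[#./#./../#./#.]+1* V01[.#/.#/../#./#.]+1 V10[../#./#./#./#.]+1 V11[../.#/.#/#./#.]+1 V21[../../.#/##/#.]-1 V31[../../../##/##]-1
  | p2 H@[#./#./../#./#.]: H20[#./#./##/#./#.]-1*
  | p3 V@[#./#./##/#./#.]: V01[##/##/##/#./#.]+1* V31[#./#./##/##/##]+1
  | p4 H@[##/##/##/#./#.] terminal -1; root [../../../#./#.] d10
H moving scores +1; H passing scores -1

zugzwang(../../../#./#., H) = False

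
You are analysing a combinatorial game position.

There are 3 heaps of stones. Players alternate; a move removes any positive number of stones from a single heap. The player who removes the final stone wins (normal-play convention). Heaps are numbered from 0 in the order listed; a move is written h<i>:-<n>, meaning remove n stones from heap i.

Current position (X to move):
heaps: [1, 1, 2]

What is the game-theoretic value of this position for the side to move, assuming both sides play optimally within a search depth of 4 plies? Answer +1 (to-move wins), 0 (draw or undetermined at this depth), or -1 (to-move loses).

p1 X@[(1,1,2)]: h0:-1[(0,1,2)]-1 h1:-1[(1,0,2)]-1 h2:-1[(1,1,1)]-1 h2:-2[(1,1,0)]+1*
p2 O@[(1,1,0)]: h0:-1[(0,1,0)]-1* h1:-1[(1,0,0)]-1
p3 X@[(0,1,0)]: h1:-1[(0,0,0)]+1*
p4 O@[(0,0,0)] terminal -1; root [(1,1,2)] d4

value((1,1,2), X) = +1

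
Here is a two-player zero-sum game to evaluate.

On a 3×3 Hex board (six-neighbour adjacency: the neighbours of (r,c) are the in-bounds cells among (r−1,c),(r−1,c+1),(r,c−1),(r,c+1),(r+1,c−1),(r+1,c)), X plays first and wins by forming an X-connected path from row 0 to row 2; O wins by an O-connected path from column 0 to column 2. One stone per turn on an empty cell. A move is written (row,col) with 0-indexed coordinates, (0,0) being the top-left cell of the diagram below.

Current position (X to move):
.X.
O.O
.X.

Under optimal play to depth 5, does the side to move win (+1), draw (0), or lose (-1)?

value(.X./O.O/.X., X) = +1

ply 1, X at .X./O.O/.X. | (0,0)=-1→XX./O.O/.X.; (0,2)=-1→.XX/O.O/.X.; (1,1)=+1→.X./OXO/.X.*; (2,0)=-1→.X./O.O/XX.; (2,2)=-1→.X./O.O/.XX
ply 2: .X./OXO/.X. is terminal -1 (O); from .X./O.O/.X. depth 5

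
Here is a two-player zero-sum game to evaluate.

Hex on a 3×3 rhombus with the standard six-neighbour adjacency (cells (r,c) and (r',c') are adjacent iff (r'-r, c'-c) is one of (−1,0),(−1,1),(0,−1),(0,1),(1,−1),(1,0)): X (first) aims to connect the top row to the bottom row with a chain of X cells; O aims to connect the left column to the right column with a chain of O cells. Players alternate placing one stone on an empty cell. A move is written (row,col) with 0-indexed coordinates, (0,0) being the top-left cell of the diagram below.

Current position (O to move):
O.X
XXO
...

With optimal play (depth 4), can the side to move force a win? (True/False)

O winning at [O.X/XXO/...]: False

p1 O@[O.X/XXO/...]: (0,1)[OOX/XXO/...]-1* (2,0)[O.X/XXO/O..]-1 (2,1)[O.X/XXO/.O.]-1 (2,2)[O.X/XXO/..O]-1
p2 X@[OOX/XXO/...]: (2,0)[OOX/XXO/X..]+1* (2,1)[OOX/XXO/.X.]+1 (2,2)[OOX/XXO/..X]+1
p3 O@[OOX/XXO/X..] terminal -1; root [O.X/XXO/...] d4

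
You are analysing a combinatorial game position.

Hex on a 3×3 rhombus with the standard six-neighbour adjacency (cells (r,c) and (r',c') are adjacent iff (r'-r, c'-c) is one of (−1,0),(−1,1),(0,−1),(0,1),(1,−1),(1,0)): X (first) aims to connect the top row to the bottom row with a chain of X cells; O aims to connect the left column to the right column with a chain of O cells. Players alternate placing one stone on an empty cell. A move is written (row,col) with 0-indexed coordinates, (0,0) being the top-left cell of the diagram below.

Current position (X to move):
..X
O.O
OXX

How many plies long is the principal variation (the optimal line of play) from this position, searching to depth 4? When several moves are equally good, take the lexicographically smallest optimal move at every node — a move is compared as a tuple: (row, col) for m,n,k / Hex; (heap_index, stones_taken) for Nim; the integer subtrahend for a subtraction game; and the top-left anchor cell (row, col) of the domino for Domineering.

PV length from [..X/O.O/OXX]: 1 ply

p1 X@[..X/O.O/OXX]: (0,0)[X.X/O.O/OXX]-1 (0,1)[.XX/O.O/OXX]-1 (1,1)[..X/OXO/OXX]+1*
p2 O@[..X/OXO/OXX] terminal -1; root [..X/O.O/OXX] d4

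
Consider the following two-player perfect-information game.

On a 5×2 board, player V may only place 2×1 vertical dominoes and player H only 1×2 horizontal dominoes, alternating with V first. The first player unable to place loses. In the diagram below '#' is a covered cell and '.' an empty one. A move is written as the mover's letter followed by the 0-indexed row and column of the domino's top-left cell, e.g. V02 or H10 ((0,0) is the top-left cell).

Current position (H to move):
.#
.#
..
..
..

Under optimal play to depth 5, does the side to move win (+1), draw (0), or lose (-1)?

value(.#/.#/../../.., H) = +1

[.#/.#/../../..] H move#1: H20:-1/.#/.#/##/../.., H30:+1/.#/.#/../##/..*, H40:-1/.#/.#/../../##
[.#/.#/../##/..] V move#2: V00:-1/##/##/../##/..*, V10:-1/.#/##/#./##/..
[##/##/../##/..] H move#3: H20:+1/##/##/##/##/..*, H40:+1/##/##/../##/##
[##/##/##/##/..] end (terminal -1, V#4); searched .#/.#/../../.. to 5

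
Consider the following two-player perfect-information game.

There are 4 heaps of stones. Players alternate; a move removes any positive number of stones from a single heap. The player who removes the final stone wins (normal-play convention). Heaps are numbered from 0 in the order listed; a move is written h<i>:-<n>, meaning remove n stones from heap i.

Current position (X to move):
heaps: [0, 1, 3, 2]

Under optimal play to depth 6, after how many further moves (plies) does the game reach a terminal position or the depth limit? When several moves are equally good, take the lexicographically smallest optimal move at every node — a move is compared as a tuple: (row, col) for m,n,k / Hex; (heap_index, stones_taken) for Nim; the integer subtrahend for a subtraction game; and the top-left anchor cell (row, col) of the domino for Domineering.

ply 1, X at (0,1,3,2) | h1:-1=-1→(0,0,3,2)*; h2:-1=-1→(0,1,2,2); h2:-2=-1→(0,1,1,2); h2:-3=-1→(0,1,0,2); h3:-1=-1→(0,1,3,1); h3:-2=-1→(0,1,3,0)
ply 2, O at (0,0,3,2) | h2:-1=+1→(0,0,2,2)*; h2:-2=-1→(0,0,1,2); h2:-3=-1→(0,0,0,2); h3:-1=-1→(0,0,3,1); h3:-2=-1→(0,0,3,0)
ply 3, X at (0,0,2,2) | h2:-1=-1→(0,0,1,2)*; h2:-2=-1→(0,0,0,2); h3:-1=-1→(0,0,2,1); h3:-2=-1→(0,0,2,0)
ply 4, O at (0,0,1,2) | h2:-1=-1→(0,0,0,2); h3:-1=+1→(0,0,1,1)*; h3:-2=-1→(0,0,1,0)
ply 5, X at (0,0,1,1) | h2:-1=-1→(0,0,0,1)*; h3:-1=-1→(0,0,1,0)
ply 6, O at (0,0,0,1) | h3:-1=+1→(0,0,0,0)*
ply 7: (0,0,0,0) is terminal -1 (X); from (0,1,3,2) depth 6

PV length from [(0,1,3,2)]: 6 plies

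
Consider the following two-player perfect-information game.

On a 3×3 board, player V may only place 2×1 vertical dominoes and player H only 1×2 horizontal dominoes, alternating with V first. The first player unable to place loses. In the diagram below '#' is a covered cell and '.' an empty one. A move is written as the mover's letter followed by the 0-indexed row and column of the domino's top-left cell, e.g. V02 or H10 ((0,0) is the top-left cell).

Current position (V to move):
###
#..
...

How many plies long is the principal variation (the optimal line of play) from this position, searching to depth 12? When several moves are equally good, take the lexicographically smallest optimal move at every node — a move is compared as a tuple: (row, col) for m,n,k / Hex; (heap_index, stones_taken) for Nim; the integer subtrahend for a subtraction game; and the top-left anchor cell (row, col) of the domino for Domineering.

[###/#../...] V move#1: V11:+1/###/##./.#.*, V12:-1/###/#.#/..#
[###/##./.#.] end (terminal -1, H#2); searched ###/#../... to 12

PV length from [###/#../...]: 1 ply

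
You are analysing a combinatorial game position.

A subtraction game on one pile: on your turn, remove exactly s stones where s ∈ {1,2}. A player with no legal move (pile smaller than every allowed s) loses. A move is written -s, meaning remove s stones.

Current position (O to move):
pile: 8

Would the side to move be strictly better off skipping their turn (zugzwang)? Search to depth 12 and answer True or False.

zugzwang(8, O) = False

[8] O move#1: -1:-1/7, -2:+1/6*
[6] X move#2: -1:-1/5*, -2:-1/4
[5] O move#3: -1:-1/4, -2:+1/3*
[3] X move#4: -1:-1/2*, -2:-1/1
[2] O move#5: -1:-1/1, -2:+1/0*
[0] end (terminal -1, X#6); searched 8 to 12
if O skipped the turn, X would face:
~ [8] X move#1: -1:-1/7, -2:+1/6*
~ [6] O move#2: -1:-1/5*, -2:-1/4
~ [5] X move#3: -1:-1/4, -2:+1/3*
~ [3] O move#4: -1:-1/2*, -2:-1/1
~ [2] X move#5: -1:-1/1, -2:+1/0*
~ [0] end (terminal -1, O#6); searched 8 to 12
compare (O): move=+1 vs pass=-1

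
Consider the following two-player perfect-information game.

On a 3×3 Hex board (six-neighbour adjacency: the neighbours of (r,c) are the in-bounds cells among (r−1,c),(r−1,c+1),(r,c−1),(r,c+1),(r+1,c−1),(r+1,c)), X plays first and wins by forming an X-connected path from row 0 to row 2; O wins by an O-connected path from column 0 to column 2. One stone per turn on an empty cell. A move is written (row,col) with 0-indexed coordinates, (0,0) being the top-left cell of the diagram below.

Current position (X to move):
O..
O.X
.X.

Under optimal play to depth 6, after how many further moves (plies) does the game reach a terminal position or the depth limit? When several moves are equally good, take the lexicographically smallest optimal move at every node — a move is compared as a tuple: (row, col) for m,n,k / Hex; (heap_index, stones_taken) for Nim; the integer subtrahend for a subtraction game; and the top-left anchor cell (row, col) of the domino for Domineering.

PV length from [O../O.X/.X.]: 3 plies

[O../O.X/.X.] X move#1: (0,1):+1/OX./O.X/.X.*, (0,2):+1/O.X/O.X/.X., (1,1):+1/O../OXX/.X., (2,0):-1/O../O.X/XX., (2,2):-1/O../O.X/.XX
[OX./O.X/.X.] O move#2: (0,2):-1/OXO/O.X/.X.*, (1,1):-1/OX./OOX/.X., (2,0):-1/OX./O.X/OX., (2,2):-1/OX./O.X/.XO
[OXO/O.X/.X.] X move#3: (1,1):+1/OXO/OXX/.X.*, (2,0):-1/OXO/O.X/XX., (2,2):-1/OXO/O.X/.XX
[OXO/OXX/.X.] end (terminal -1, O#4); searched O../O.X/.X. to 6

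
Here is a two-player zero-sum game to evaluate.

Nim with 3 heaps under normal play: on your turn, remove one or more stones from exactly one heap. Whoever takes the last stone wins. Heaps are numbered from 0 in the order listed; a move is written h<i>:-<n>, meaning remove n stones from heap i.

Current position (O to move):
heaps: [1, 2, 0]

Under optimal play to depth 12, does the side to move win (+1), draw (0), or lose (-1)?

ply 1, O at (1,2,0) | h0:-1=-1→(0,2,0); h1:-1=+1→(1,1,0)*; h1:-2=-1→(1,0,0)
ply 2, X at (1,1,0) | h0:-1=-1→(0,1,0)*; h1:-1=-1→(1,0,0)
ply 3, O at (0,1,0) | h1:-1=+1→(0,0,0)*
ply 4: (0,0,0) is terminal -1 (X); from (1,2,0) depth 12

value((1,2,0), O) = +1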